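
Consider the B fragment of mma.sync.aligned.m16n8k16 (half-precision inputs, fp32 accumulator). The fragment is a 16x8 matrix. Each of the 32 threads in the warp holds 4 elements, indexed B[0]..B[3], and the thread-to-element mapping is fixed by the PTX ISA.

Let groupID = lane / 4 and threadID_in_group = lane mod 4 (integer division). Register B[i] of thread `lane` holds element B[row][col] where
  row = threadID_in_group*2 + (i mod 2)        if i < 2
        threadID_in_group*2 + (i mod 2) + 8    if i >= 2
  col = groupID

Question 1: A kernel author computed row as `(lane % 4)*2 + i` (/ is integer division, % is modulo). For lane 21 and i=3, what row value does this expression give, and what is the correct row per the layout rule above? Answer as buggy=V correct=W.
buggy=5 correct=11

`(lane % 4)*2 + i`[21,3]⇒5
lane 21: gr=5 (21/4), th=1 (21%4)
i=3: r=1*2+1+8=11, c=gr=5
row: 5 vs 11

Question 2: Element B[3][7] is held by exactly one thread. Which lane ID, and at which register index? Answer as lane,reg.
c=7->g=7  r=3->rb=0,t=1,b0=1
L=7*4+1=29  i=0*2+1=1

29,1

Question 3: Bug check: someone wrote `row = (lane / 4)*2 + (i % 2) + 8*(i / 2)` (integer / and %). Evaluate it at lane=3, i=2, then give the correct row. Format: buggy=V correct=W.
`(lane / 4)*2 + (i % 2) + 8*(i / 2)`[3,2]->8
lane 3->3/4=0, 3 mod 4=3
i=2  r:2·3+0+8->14  c:0
row: 8 vs 14

buggy=8 correct=14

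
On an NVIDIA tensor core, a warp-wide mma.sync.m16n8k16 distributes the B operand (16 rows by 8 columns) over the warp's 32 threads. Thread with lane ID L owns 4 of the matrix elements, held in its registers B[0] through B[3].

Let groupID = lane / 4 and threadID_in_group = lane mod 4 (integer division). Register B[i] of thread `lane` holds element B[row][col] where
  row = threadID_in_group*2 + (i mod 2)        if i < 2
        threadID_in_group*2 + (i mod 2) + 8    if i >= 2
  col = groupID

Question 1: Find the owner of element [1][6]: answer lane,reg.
c:6=>grp=6  r:1=>rB=0,tig=0,lo=1
L=6*4+0=24  i=0*2+1=1

24,1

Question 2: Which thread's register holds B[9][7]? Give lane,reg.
c: 7->gid=7  r: 9->r8=1,tid=0,i&1=1
L=7*4+0=28  i=1*2+1=3

28,3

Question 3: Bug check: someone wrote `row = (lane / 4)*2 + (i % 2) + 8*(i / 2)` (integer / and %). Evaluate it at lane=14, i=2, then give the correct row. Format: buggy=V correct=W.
buggy=14 correct=12

`(lane / 4)*2 + (i % 2) + 8*(i / 2)`[14,2]->14
lane 14->14/4=3, 14 mod 4=2
i=2  r:2·2+0+8->12  c:3
row: 14 vs 12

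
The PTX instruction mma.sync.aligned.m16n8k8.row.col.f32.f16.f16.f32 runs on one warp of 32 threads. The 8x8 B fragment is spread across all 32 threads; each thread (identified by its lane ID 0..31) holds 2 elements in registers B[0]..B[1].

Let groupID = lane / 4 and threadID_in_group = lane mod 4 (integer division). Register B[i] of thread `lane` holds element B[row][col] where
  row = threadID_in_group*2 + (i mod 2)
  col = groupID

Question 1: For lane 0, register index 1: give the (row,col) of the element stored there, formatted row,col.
1,0

lane 0: grp=0 (0/4), tig=0 (0%4)
i=1: r=0*2+1=1, c=grp=0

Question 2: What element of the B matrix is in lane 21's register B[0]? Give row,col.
2,5

L=21->gid=21>>2=5, tid=21&3=1
[0]->row 1·2+0=2  col gid=5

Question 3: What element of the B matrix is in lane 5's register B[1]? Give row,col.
3,1

lane 5=>5/4=1, 5 mod 4=1
i=1  r:2·1+1=>3  c:1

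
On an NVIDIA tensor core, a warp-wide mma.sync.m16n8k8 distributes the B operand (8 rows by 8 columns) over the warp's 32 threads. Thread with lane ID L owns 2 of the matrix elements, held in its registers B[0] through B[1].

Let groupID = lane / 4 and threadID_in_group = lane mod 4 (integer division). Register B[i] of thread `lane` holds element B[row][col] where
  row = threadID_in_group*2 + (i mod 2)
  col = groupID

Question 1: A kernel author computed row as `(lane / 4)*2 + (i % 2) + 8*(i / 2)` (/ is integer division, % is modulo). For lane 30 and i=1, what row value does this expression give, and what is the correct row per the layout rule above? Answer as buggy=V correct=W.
`(lane / 4)*2 + (i % 2) + 8*(i / 2)`[30,1]=>15
lane 30: grp=7 (30/4), tig=2 (30%4)
i=1: r=2*2+1=5, c=grp=7
row: 15 vs 5

buggy=15 correct=5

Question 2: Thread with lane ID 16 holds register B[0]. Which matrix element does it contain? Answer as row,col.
0,4

lane 16->16/4=4, 16 mod 4=0
i=0  r:2·0+0->0  c:4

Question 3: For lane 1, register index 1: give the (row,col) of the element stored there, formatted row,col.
3,0

lane 1=>1/4=0, 1 mod 4=1
i=1  r:2·1+1=>3  c:0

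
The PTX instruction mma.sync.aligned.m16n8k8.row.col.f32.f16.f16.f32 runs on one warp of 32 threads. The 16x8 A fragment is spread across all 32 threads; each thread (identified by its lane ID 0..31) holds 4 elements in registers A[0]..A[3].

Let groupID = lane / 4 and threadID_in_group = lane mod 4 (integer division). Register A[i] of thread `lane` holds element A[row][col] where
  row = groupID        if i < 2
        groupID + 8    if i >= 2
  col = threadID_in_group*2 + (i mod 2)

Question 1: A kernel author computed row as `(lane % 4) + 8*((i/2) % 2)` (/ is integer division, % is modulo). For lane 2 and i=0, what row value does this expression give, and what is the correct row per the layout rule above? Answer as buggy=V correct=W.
`(lane % 4) + 8*((i/2) % 2)`[2,0]->2
lane 2: gid=0 (2/4), tid=2 (2%4)
i=0: r=0+0=0, c=2*2+0=4
row: 2 vs 0

buggy=2 correct=0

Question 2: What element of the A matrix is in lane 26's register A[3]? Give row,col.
26: gid=6,tid=2
[3] (6+8,2*2+1) = (14,5)

14,5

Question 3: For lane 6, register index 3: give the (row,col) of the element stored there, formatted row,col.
9,5

6: gid=1,tid=2
[3] (1+8,2*2+1) = (9,5)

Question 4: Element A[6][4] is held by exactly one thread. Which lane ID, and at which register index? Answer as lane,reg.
r=6→G=6,rhi=0  c=4→T=2,p=0
L=6*4+2=26  i=0*2+0=0

26,0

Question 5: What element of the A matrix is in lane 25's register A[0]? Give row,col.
6,2

25: G=6,T=1
[0] (6+0,1*2+0) = (6,2)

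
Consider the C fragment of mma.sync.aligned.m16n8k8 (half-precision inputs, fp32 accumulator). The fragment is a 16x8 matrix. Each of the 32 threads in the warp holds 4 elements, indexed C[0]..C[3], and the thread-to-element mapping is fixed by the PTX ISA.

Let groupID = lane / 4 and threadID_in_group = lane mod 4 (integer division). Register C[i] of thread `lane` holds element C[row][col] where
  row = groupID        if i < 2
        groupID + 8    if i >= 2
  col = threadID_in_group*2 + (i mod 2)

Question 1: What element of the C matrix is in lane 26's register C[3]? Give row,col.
26: g=6,t=2
[3] (6+8,2*2+1) = (14,5)

14,5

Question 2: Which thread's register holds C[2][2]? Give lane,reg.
9,0

r: 2->gid=2,r8=0  c: 2->tid=1,i&1=0
L=2*4+1=9  i=0*2+0=0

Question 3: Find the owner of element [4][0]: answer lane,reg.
r: 4->gid=4,r8=0  c: 0->tid=0,i&1=0
L=4*4+0=16  i=0*2+0=0

16,0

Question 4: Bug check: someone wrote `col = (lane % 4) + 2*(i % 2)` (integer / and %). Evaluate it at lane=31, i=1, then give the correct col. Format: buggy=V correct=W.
buggy=5 correct=7

`(lane % 4) + 2*(i % 2)`[31,1]⇒5
L=31⇒gr=31>>2=7, th=31&3=3
[1]⇒row 7+0=7  col 3·2+1=7
col: 5 vs 7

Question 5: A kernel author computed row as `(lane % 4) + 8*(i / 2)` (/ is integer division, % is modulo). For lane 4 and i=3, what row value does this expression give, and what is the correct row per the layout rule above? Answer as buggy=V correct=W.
buggy=8 correct=9

`(lane % 4) + 8*(i / 2)`[4,3]=>8
lane 4: grp=1 (4/4), tig=0 (4%4)
i=3: r=1+8=9, c=0*2+1=1
row: 8 vs 9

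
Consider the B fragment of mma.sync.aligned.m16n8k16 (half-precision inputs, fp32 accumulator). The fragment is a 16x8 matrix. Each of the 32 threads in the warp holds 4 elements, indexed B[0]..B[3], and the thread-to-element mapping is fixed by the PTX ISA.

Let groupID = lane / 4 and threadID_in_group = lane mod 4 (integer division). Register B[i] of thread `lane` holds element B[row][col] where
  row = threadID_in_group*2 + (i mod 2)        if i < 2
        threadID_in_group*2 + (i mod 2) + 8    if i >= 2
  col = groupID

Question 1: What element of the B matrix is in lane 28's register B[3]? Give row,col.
9,7

L=28⇒gr=28>>2=7, th=28&3=0
[3]⇒row 0·2+1+8=9  col gr=7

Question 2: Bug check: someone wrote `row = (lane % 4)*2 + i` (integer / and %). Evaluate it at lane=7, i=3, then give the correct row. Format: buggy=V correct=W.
`(lane % 4)*2 + i`[7,3]⇒9
L=7⇒gr=7>>2=1, th=7&3=3
[3]⇒row 3·2+1+8=15  col gr=1
row: 9 vs 15

buggy=9 correct=15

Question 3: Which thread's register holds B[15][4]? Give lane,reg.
19,3

c=4->g=4  r=15->rb=1,t=3,b0=1
L=4*4+3=19  i=1*2+1=3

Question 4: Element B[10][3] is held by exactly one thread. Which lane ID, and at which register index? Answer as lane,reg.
13,2

c=3->g=3  r=10->rb=1,t=1,b0=0
L=3*4+1=13  i=1*2+0=2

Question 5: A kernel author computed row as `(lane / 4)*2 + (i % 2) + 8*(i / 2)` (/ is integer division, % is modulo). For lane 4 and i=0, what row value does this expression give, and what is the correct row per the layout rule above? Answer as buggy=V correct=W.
`(lane / 4)*2 + (i % 2) + 8*(i / 2)`[4,0]⇒2
L=4⇒gr=4>>2=1, th=4&3=0
[0]⇒row 0·2+0+0=0  col gr=1
row: 2 vs 0

buggy=2 correct=0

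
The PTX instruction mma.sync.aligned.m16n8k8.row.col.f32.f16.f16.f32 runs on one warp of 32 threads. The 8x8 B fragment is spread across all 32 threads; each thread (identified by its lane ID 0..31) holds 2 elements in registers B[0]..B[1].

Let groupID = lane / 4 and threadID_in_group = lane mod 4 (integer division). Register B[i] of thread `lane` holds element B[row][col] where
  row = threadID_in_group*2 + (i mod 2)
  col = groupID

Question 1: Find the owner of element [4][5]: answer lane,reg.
c=5⇒gr=5  r=4⇒th=2,odd=0
L=5*4+2=22  i=0=0

22,0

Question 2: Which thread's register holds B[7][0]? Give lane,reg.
3,1

c=0->g=0  r=7->t=3,b0=1
L=0*4+3=3  i=1=1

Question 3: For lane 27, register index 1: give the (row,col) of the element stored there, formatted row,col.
7,6

L=27⇒gr=27>>2=6, th=27&3=3
[1]⇒row 3·2+1=7  col gr=6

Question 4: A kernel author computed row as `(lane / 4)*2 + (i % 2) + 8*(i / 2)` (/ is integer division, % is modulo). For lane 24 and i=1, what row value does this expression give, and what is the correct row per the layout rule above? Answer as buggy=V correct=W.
`(lane / 4)*2 + (i % 2) + 8*(i / 2)`[24,1]=>13
lane 24: grp=6 (24/4), tig=0 (24%4)
i=1: r=0*2+1=1, c=grp=6
row: 13 vs 1

buggy=13 correct=1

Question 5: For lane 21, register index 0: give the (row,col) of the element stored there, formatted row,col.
2,5

21: G=5,T=1
[0] (1*2+0,5) = (2,5)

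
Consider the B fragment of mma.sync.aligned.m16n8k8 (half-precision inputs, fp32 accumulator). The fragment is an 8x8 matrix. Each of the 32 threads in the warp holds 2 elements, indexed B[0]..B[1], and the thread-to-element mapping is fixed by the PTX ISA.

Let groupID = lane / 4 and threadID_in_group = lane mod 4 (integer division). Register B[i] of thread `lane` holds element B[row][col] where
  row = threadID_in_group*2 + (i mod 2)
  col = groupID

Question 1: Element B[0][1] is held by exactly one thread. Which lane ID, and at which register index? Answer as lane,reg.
4,0

c=1⇒gr=1  r=0⇒th=0,odd=0
L=1*4+0=4  i=0=0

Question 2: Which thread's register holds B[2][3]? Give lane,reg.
c=3->g=3  r=2->t=1,b0=0
L=3*4+1=13  i=0=0

13,0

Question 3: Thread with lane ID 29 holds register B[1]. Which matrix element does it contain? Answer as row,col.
lane 29: gid=7 (29/4), tid=1 (29%4)
i=1: r=1*2+1=3, c=gid=7

3,7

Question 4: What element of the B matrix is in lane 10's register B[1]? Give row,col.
5,2

L=10->gid=10>>2=2, tid=10&3=2
[1]->row 2·2+1=5  col gid=2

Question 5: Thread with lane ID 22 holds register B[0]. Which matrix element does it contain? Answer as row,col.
lane 22⇒22/4=5, 22 mod 4=2
i=0  r:2·2+0⇒4  c:5

4,5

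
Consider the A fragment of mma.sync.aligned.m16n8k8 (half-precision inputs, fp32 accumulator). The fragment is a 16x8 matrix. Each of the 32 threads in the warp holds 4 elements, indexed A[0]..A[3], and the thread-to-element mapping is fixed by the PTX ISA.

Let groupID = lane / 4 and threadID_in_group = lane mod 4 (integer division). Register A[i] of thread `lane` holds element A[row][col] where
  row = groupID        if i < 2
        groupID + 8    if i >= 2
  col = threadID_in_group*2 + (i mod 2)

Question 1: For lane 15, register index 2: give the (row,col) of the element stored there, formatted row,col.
15: gr=3,th=3
[2] (3+8,3*2+0) = (11,6)

11,6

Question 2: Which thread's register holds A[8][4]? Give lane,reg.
r:8=>grp=0,rB=1  c:4=>tig=2,lo=0
L=0*4+2=2  i=1*2+0=2

2,2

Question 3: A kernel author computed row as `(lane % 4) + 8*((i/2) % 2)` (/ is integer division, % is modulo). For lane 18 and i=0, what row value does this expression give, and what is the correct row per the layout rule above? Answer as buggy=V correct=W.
`(lane % 4) + 8*((i/2) % 2)`[18,0]⇒2
lane 18⇒18/4=4, 18 mod 4=2
i=0  r:4+0⇒4  c:2·2+0⇒4
row: 2 vs 4

buggy=2 correct=4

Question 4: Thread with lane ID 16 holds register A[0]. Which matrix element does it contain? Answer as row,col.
lane 16->16/4=4, 16 mod 4=0
i=0  r:4+0->4  c:2·0+0->0

4,0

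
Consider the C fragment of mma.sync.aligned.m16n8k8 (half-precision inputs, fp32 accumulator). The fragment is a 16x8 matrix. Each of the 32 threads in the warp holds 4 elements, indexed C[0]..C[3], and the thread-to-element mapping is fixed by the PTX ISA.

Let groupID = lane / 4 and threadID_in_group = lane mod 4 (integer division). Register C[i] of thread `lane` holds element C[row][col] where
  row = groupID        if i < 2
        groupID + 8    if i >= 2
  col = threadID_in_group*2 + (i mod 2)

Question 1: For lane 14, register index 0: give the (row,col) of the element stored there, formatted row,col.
lane 14→14/4=3, 14 mod 4=2
i=0  r:3+0→3  c:2·2+0→4

3,4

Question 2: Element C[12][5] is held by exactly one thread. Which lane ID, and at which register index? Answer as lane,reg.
r: 12->gid=4,r8=1  c: 5->tid=2,i&1=1
L=4*4+2=18  i=1*2+1=3

18,3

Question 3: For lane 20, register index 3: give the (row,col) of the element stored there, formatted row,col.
13,1

20: gr=5,th=0
[3] (5+8,0*2+1) = (13,1)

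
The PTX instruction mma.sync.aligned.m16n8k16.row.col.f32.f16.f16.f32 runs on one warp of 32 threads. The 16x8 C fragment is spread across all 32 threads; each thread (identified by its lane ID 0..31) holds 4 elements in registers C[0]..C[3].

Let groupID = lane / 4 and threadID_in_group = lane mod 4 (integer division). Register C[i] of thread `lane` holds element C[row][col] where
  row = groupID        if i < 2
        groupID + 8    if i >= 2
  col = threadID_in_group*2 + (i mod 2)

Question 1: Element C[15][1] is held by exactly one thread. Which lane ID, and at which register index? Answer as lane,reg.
r=15⇒gr=7,Rb=1  c=1⇒th=0,odd=1
L=7*4+0=28  i=1*2+1=3

28,3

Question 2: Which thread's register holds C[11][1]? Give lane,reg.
r=11⇒gr=3,Rb=1  c=1⇒th=0,odd=1
L=3*4+0=12  i=1*2+1=3

12,3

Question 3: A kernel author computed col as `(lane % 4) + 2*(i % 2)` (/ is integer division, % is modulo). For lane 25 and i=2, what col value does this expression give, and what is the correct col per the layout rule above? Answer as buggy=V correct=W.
`(lane % 4) + 2*(i % 2)`[25,2]->1
L=25->gid=25>>2=6, tid=25&3=1
[2]->row 6+8=14  col 1·2+0=2
col: 1 vs 2

buggy=1 correct=2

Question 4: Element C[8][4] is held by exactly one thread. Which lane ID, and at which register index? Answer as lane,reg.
r=8⇒gr=0,Rb=1  c=4⇒th=2,odd=0
L=0*4+2=2  i=1*2+0=2

2,2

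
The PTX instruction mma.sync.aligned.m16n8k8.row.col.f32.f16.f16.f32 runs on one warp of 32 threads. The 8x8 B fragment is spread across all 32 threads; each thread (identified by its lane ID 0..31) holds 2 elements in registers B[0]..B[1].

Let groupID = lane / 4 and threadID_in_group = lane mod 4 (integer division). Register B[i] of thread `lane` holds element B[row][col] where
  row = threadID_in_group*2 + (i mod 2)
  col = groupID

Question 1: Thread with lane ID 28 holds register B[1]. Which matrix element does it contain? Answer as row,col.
lane 28: gid=7 (28/4), tid=0 (28%4)
i=1: r=0*2+1=1, c=gid=7

1,7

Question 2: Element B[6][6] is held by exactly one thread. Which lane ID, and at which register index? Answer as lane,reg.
c=6->g=6  r=6->t=3,b0=0
L=6*4+3=27  i=0=0

27,0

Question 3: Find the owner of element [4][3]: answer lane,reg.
14,0

c=3⇒gr=3  r=4⇒th=2,odd=0
L=3*4+2=14  i=0=0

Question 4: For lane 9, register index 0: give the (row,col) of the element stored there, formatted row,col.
lane 9: grp=2 (9/4), tig=1 (9%4)
i=0: r=1*2+0=2, c=grp=2

2,2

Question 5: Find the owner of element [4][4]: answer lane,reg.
c: 4->gid=4  r: 4->tid=2,i&1=0
L=4*4+2=18  i=0=0

18,0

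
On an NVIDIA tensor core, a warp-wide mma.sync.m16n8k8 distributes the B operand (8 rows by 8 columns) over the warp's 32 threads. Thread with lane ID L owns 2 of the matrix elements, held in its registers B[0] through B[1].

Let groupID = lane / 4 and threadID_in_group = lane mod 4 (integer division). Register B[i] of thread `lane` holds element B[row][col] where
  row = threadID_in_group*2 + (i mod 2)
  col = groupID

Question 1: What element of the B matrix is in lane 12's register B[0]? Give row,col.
L=12->g=12>>2=3, t=12&3=0
[0]->row 0·2+0=0  col g=3

0,3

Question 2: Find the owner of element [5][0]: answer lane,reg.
c=0→G=0  r=5→T=2,p=1
L=0*4+2=2  i=1=1

2,1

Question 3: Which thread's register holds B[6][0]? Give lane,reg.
c=0->g=0  r=6->t=3,b0=0
L=0*4+3=3  i=0=0

3,0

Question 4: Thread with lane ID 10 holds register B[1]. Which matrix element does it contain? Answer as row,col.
lane 10: gr=2 (10/4), th=2 (10%4)
i=1: r=2*2+1=5, c=gr=2

5,2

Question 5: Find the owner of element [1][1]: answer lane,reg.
4,1

c:1=>grp=1  r:1=>tig=0,lo=1
L=1*4+0=4  i=1=1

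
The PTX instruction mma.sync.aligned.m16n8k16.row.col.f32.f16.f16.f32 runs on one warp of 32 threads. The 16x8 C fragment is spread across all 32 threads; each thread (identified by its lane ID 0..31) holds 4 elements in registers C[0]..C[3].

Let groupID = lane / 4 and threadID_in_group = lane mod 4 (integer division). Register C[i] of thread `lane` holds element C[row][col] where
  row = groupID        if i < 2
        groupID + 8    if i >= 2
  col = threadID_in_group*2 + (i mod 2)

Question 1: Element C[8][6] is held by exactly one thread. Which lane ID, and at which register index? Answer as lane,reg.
3,2

r: 8->gid=0,r8=1  c: 6->tid=3,i&1=0
L=0*4+3=3  i=1*2+0=2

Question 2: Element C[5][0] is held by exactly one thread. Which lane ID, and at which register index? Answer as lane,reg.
r=5->g=5,rb=0  c=0->t=0,b0=0
L=5*4+0=20  i=0*2+0=0

20,0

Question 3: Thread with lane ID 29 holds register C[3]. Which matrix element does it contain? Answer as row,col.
15,3

L=29->gid=29>>2=7, tid=29&3=1
[3]->row 7+8=15  col 1·2+1=3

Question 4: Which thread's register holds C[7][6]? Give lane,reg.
r=7⇒gr=7,Rb=0  c=6⇒th=3,odd=0
L=7*4+3=31  i=0*2+0=0

31,0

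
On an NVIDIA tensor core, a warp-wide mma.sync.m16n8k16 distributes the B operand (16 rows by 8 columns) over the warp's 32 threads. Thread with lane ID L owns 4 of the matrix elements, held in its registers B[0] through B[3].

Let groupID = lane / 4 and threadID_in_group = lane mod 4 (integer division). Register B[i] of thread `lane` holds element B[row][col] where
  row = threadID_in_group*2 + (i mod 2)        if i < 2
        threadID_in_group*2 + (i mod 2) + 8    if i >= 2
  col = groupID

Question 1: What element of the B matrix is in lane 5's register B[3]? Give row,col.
L=5->g=5>>2=1, t=5&3=1
[3]->row 1·2+1+8=11  col g=1

11,1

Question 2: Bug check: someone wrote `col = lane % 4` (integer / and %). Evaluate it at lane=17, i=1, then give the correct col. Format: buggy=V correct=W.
`lane % 4`[17,1]->1
lane 17: gid=4 (17/4), tid=1 (17%4)
i=1: r=1*2+1+0=3, c=gid=4
col: 1 vs 4

buggy=1 correct=4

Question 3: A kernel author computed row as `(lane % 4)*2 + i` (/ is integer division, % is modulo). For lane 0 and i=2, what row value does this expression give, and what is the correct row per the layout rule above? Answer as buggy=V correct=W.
`(lane % 4)*2 + i`[0,2]->2
0: gid=0,tid=0
[2] (0*2+0+8,0) = (8,0)
row: 2 vs 8

buggy=2 correct=8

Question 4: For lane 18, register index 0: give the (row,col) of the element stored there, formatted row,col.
L=18->g=18>>2=4, t=18&3=2
[0]->row 2·2+0+0=4  col g=4

4,4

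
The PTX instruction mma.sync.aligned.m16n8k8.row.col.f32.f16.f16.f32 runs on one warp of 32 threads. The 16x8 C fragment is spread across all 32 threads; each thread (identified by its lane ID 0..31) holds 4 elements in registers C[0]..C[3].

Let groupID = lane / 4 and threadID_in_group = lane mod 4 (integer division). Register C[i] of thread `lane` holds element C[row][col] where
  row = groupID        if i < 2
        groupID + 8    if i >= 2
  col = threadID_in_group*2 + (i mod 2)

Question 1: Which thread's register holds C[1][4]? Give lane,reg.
r=1⇒gr=1,Rb=0  c=4⇒th=2,odd=0
L=1*4+2=6  i=0*2+0=0

6,0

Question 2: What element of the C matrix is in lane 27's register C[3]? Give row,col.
27: grp=6,tig=3
[3] (6+8,3*2+1) = (14,7)

14,7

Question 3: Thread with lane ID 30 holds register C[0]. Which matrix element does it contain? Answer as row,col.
lane 30->30/4=7, 30 mod 4=2
i=0  r:7+0->7  c:2·2+0->4

7,4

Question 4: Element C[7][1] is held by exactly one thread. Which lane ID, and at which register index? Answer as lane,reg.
28,1

r:7=>grp=7,rB=0  c:1=>tig=0,lo=1
L=7*4+0=28  i=0*2+1=1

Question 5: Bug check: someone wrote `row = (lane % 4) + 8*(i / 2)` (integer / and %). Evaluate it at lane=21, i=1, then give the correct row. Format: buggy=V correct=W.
buggy=1 correct=5

`(lane % 4) + 8*(i / 2)`[21,1]->1
lane 21->21/4=5, 21 mod 4=1
i=1  r:5+0->5  c:2·1+1->3
row: 1 vs 5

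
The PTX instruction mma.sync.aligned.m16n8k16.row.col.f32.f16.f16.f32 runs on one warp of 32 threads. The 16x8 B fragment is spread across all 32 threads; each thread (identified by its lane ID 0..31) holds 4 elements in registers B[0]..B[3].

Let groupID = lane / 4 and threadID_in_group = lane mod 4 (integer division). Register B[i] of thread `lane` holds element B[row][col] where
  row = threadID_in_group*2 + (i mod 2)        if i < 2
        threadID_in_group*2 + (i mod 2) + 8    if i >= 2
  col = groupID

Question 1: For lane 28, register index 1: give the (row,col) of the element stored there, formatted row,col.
lane 28->28/4=7, 28 mod 4=0
i=1  r:2·0+1+0->1  c:7

1,7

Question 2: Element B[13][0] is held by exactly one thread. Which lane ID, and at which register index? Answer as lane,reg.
2,3

c=0->g=0  r=13->rb=1,t=2,b0=1
L=0*4+2=2  i=1*2+1=3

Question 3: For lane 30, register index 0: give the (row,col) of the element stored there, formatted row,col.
4,7

L=30=>grp=30>>2=7, tig=30&3=2
[0]=>row 2·2+0+0=4  col grp=7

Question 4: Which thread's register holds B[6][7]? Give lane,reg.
31,0

c: 7->gid=7  r: 6->r8=0,tid=3,i&1=0
L=7*4+3=31  i=0*2+0=0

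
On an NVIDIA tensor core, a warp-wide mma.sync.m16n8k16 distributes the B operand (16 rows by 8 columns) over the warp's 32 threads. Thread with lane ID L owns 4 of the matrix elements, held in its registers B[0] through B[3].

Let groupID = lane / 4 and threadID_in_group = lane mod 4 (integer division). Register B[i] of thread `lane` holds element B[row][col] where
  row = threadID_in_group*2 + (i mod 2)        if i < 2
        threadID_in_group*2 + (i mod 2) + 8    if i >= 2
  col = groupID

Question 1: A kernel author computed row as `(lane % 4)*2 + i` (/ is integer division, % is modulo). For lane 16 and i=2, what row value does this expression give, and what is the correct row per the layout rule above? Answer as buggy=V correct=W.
`(lane % 4)*2 + i`[16,2]=>2
16: grp=4,tig=0
[2] (0*2+0+8,4) = (8,4)
row: 2 vs 8

buggy=2 correct=8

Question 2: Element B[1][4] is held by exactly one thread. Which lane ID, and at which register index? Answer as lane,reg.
c=4→G=4  r=1→rhi=0,T=0,p=1
L=4*4+0=16  i=0*2+1=1

16,1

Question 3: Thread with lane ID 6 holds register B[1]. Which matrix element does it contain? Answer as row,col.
5,1

lane 6: G=1 (6/4), T=2 (6%4)
i=1: r=2*2+1+0=5, c=G=1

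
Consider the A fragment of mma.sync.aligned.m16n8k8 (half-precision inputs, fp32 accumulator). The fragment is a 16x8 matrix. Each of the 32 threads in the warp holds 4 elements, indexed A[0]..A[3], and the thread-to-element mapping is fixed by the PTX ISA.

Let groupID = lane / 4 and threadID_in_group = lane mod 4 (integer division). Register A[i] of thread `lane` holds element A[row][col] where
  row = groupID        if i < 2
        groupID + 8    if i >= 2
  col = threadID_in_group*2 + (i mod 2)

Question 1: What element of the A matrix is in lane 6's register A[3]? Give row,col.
9,5

lane 6: gid=1 (6/4), tid=2 (6%4)
i=3: r=1+8=9, c=2*2+1=5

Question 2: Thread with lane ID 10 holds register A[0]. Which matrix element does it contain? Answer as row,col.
lane 10: G=2 (10/4), T=2 (10%4)
i=0: r=2+0=2, c=2*2+0=4

2,4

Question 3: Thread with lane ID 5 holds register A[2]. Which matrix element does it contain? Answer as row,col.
L=5->g=5>>2=1, t=5&3=1
[2]->row 1+8=9  col 1·2+0=2

9,2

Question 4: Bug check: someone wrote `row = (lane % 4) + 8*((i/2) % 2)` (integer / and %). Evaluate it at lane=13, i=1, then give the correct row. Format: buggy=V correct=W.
`(lane % 4) + 8*((i/2) % 2)`[13,1]->1
L=13->g=13>>2=3, t=13&3=1
[1]->row 3+0=3  col 1·2+1=3
row: 1 vs 3

buggy=1 correct=3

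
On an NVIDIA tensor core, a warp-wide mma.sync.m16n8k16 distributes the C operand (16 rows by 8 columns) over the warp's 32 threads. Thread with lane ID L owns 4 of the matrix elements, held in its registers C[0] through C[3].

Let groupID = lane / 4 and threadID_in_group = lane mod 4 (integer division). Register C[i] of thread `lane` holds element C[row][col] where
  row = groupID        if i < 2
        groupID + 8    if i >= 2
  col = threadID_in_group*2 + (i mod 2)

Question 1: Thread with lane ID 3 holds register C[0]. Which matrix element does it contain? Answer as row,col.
3: G=0,T=3
[0] (0+0,3*2+0) = (0,6)

0,6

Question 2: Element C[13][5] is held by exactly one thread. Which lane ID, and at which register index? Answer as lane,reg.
r=13->g=5,rb=1  c=5->t=2,b0=1
L=5*4+2=22  i=1*2+1=3

22,3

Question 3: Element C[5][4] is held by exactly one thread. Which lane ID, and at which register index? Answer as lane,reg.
22,0

r=5→G=5,rhi=0  c=4→T=2,p=0
L=5*4+2=22  i=0*2+0=0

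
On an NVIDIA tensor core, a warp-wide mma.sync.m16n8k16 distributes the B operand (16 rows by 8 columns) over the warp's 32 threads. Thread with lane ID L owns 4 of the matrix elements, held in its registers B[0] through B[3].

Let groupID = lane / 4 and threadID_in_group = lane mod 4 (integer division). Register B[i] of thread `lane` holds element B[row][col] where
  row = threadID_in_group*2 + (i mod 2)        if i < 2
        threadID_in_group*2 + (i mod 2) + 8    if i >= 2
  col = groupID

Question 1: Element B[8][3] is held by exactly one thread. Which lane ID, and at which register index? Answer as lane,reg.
c=3⇒gr=3  r=8⇒Rb=1,th=0,odd=0
L=3*4+0=12  i=1*2+0=2

12,2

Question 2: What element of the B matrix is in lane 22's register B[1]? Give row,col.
lane 22->22/4=5, 22 mod 4=2
i=1  r:2·2+1+0->5  c:5

5,5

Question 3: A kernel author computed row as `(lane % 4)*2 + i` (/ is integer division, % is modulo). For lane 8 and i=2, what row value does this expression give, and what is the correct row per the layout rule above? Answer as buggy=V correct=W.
`(lane % 4)*2 + i`[8,2]->2
L=8->g=8>>2=2, t=8&3=0
[2]->row 0·2+0+8=8  col g=2
row: 2 vs 8

buggy=2 correct=8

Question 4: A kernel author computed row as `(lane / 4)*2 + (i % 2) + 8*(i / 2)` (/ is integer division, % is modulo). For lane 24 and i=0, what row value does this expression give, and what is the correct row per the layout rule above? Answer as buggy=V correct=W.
buggy=12 correct=0

`(lane / 4)*2 + (i % 2) + 8*(i / 2)`[24,0]=>12
lane 24=>24/4=6, 24 mod 4=0
i=0  r:2·0+0+0=>0  c:6
row: 12 vs 0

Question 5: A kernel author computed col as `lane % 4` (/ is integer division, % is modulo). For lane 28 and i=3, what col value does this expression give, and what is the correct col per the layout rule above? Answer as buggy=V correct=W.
buggy=0 correct=7

`lane % 4`[28,3]⇒0
28: gr=7,th=0
[3] (0*2+1+8,7) = (9,7)
col: 0 vs 7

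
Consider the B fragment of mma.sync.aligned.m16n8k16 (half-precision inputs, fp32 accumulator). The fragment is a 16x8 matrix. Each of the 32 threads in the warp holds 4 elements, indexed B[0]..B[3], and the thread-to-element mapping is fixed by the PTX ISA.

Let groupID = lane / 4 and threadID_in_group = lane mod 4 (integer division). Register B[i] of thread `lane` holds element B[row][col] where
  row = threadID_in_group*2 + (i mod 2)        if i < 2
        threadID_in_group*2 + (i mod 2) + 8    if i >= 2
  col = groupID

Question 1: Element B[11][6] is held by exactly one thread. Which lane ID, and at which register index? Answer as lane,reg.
25,3

c: 6->gid=6  r: 11->r8=1,tid=1,i&1=1
L=6*4+1=25  i=1*2+1=3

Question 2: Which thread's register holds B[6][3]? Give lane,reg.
15,0

c=3->g=3  r=6->rb=0,t=3,b0=0
L=3*4+3=15  i=0*2+0=0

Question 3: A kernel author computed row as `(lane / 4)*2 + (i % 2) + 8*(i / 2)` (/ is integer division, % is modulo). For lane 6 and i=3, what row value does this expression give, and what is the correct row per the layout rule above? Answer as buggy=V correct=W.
`(lane / 4)*2 + (i % 2) + 8*(i / 2)`[6,3]=>11
lane 6=>6/4=1, 6 mod 4=2
i=3  r:2·2+1+8=>13  c:1
row: 11 vs 13

buggy=11 correct=13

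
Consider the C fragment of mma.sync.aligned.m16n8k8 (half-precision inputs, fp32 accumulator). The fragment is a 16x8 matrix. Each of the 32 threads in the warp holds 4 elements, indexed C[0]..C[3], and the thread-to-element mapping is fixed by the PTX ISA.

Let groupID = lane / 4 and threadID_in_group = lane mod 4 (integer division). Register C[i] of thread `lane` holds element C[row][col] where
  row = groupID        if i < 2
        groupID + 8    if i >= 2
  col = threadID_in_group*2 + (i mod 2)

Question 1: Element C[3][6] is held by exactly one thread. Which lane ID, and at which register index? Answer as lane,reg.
r=3->g=3,rb=0  c=6->t=3,b0=0
L=3*4+3=15  i=0*2+0=0

15,0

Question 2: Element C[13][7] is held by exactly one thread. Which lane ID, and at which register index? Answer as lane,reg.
23,3

r: 13->gid=5,r8=1  c: 7->tid=3,i&1=1
L=5*4+3=23  i=1*2+1=3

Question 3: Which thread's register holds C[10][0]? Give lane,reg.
r=10→G=2,rhi=1  c=0→T=0,p=0
L=2*4+0=8  i=1*2+0=2

8,2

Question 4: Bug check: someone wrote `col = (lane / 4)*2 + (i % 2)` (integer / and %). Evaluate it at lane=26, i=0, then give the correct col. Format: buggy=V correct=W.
buggy=12 correct=4

`(lane / 4)*2 + (i % 2)`[26,0]->12
lane 26->26/4=6, 26 mod 4=2
i=0  r:6+0->6  c:2·2+0->4
col: 12 vs 4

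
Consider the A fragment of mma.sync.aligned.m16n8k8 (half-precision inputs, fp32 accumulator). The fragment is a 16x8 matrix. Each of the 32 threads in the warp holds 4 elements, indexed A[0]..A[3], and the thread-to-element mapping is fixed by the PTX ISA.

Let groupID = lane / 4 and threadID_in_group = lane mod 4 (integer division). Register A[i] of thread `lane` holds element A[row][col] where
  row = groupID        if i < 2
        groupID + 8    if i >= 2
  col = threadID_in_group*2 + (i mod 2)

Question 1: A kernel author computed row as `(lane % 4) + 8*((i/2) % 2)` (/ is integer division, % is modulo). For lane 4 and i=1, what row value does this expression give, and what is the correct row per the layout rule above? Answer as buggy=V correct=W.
buggy=0 correct=1

`(lane % 4) + 8*((i/2) % 2)`[4,1]=>0
L=4=>grp=4>>2=1, tig=4&3=0
[1]=>row 1+0=1  col 0·2+1=1
row: 0 vs 1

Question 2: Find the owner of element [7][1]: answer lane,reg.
28,1

r: 7->gid=7,r8=0  c: 1->tid=0,i&1=1
L=7*4+0=28  i=0*2+1=1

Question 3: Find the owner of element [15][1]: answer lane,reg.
r:15=>grp=7,rB=1  c:1=>tig=0,lo=1
L=7*4+0=28  i=1*2+1=3

28,3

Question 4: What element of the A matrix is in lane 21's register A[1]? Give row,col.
21: G=5,T=1
[1] (5+0,1*2+1) = (5,3)

5,3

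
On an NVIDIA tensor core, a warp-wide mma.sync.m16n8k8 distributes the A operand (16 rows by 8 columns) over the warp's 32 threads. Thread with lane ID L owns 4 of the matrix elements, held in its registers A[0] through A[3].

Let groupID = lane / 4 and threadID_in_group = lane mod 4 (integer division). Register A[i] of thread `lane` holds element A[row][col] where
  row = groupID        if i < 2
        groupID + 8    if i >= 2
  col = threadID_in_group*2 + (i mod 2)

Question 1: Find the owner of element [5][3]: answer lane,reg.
r=5->g=5,rb=0  c=3->t=1,b0=1
L=5*4+1=21  i=0*2+1=1

21,1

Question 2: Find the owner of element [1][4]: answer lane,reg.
6,0

r=1->g=1,rb=0  c=4->t=2,b0=0
L=1*4+2=6  i=0*2+0=0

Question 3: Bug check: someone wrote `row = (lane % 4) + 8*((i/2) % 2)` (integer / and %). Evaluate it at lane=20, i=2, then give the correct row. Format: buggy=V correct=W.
`(lane % 4) + 8*((i/2) % 2)`[20,2]→8
lane 20: G=5 (20/4), T=0 (20%4)
i=2: r=5+8=13, c=0*2+0=0
row: 8 vs 13

buggy=8 correct=13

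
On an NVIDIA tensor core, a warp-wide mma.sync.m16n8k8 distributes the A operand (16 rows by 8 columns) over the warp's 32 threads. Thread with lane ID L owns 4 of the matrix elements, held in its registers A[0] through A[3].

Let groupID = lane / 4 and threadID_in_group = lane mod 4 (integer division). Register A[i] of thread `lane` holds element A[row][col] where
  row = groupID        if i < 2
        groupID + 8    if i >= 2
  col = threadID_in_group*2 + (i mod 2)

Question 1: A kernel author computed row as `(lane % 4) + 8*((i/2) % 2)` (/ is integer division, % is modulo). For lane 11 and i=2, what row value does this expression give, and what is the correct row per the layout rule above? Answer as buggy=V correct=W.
buggy=11 correct=10

`(lane % 4) + 8*((i/2) % 2)`[11,2]->11
L=11->gid=11>>2=2, tid=11&3=3
[2]->row 2+8=10  col 3·2+0=6
row: 11 vs 10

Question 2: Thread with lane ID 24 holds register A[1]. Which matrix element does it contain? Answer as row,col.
6,1

L=24->gid=24>>2=6, tid=24&3=0
[1]->row 6+0=6  col 0·2+1=1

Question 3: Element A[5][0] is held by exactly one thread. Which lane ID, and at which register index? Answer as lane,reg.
r=5→G=5,rhi=0  c=0→T=0,p=0
L=5*4+0=20  i=0*2+0=0

20,0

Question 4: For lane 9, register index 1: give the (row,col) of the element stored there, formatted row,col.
9: grp=2,tig=1
[1] (2+0,1*2+1) = (2,3)

2,3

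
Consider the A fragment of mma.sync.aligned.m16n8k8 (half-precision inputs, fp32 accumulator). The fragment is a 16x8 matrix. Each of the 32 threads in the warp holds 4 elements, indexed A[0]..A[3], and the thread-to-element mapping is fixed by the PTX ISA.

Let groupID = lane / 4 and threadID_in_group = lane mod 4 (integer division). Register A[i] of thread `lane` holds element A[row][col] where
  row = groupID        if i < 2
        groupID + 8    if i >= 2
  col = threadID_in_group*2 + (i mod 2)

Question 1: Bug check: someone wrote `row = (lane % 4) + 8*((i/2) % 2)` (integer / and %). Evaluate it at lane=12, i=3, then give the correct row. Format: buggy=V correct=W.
`(lane % 4) + 8*((i/2) % 2)`[12,3]⇒8
L=12⇒gr=12>>2=3, th=12&3=0
[3]⇒row 3+8=11  col 0·2+1=1
row: 8 vs 11

buggy=8 correct=11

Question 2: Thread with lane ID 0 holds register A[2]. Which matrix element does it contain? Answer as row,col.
0: g=0,t=0
[2] (0+8,0*2+0) = (8,0)

8,0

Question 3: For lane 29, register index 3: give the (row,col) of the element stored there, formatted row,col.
15,3

L=29=>grp=29>>2=7, tig=29&3=1
[3]=>row 7+8=15  col 1·2+1=3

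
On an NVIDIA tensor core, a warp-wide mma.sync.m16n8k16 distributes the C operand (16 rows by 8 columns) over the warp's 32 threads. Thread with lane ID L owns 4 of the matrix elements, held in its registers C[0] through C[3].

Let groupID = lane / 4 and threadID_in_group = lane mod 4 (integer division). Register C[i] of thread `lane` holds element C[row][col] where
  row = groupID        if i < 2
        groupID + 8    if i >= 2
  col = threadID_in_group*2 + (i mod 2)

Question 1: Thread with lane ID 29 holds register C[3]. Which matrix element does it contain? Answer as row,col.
lane 29: G=7 (29/4), T=1 (29%4)
i=3: r=7+8=15, c=1*2+1=3

15,3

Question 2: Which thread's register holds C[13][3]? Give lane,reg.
r:13=>grp=5,rB=1  c:3=>tig=1,lo=1
L=5*4+1=21  i=1*2+1=3

21,3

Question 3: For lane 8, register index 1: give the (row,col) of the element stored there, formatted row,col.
2,1

lane 8: grp=2 (8/4), tig=0 (8%4)
i=1: r=2+0=2, c=0*2+1=1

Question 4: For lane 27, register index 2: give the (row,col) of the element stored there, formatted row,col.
lane 27->27/4=6, 27 mod 4=3
i=2  r:6+8->14  c:2·3+0->6

14,6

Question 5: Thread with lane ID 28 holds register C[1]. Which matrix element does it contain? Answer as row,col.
lane 28->28/4=7, 28 mod 4=0
i=1  r:7+0->7  c:2·0+1->1

7,1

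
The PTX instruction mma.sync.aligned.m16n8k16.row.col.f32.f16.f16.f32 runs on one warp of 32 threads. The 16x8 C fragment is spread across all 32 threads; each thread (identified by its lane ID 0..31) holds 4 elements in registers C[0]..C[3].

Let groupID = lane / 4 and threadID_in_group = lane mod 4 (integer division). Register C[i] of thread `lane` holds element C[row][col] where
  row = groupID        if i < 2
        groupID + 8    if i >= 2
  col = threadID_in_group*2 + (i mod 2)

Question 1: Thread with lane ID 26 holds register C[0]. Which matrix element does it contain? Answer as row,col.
6,4

26: g=6,t=2
[0] (6+0,2*2+0) = (6,4)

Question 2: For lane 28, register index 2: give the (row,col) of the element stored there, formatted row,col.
15,0

L=28->gid=28>>2=7, tid=28&3=0
[2]->row 7+8=15  col 0·2+0=0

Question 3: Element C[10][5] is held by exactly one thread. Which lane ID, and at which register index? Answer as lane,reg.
r=10→G=2,rhi=1  c=5→T=2,p=1
L=2*4+2=10  i=1*2+1=3

10,3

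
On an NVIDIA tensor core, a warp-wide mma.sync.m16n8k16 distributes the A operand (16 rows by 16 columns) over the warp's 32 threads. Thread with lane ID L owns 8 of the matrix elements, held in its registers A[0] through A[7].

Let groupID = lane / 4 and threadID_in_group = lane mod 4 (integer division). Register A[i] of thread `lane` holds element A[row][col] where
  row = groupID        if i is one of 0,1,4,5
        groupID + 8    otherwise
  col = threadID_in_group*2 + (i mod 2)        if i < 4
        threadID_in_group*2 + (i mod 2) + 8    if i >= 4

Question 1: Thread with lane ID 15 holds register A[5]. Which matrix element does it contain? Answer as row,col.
15: G=3,T=3
[5] (3+0,3*2+1+8) = (3,15)

3,15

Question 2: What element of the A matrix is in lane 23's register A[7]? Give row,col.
13,15

23: G=5,T=3
[7] (5+8,3*2+1+8) = (13,15)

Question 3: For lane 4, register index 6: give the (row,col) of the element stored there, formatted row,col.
lane 4: grp=1 (4/4), tig=0 (4%4)
i=6: r=1+8=9, c=0*2+0+8=8

9,8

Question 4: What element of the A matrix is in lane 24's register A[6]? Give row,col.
L=24⇒gr=24>>2=6, th=24&3=0
[6]⇒row 6+8=14  col 0·2+0+8=8

14,8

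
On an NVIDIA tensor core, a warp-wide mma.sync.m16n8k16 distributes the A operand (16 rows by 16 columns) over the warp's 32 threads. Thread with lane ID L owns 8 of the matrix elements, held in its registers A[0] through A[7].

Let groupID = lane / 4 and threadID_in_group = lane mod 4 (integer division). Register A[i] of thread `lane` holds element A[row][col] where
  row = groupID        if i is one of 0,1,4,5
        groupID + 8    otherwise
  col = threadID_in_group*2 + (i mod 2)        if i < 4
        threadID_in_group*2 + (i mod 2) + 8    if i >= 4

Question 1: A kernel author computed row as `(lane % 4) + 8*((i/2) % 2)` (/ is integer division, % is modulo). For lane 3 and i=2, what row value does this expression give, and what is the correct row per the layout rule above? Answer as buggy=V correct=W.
buggy=11 correct=8

`(lane % 4) + 8*((i/2) % 2)`[3,2]=>11
L=3=>grp=3>>2=0, tig=3&3=3
[2]=>row 0+8=8  col 3·2+0+0=6
row: 11 vs 8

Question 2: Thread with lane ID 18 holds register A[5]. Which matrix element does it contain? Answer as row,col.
lane 18=>18/4=4, 18 mod 4=2
i=5  r:4+0=>4  c:2·2+1+8=>13

4,13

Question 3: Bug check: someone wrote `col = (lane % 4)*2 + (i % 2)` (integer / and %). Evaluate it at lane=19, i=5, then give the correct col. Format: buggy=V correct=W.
`(lane % 4)*2 + (i % 2)`[19,5]->7
lane 19: gid=4 (19/4), tid=3 (19%4)
i=5: r=4+0=4, c=3*2+1+8=15
col: 7 vs 15

buggy=7 correct=15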